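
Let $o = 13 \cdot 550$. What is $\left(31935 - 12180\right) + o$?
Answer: $26905$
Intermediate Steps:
$o = 7150$
$\left(31935 - 12180\right) + o = \left(31935 - 12180\right) + 7150 = 19755 + 7150 = 26905$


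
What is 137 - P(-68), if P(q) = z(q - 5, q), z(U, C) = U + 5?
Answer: 205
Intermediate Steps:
z(U, C) = 5 + U
P(q) = q (P(q) = 5 + (q - 5) = 5 + (-5 + q) = q)
137 - P(-68) = 137 - 1*(-68) = 137 + 68 = 205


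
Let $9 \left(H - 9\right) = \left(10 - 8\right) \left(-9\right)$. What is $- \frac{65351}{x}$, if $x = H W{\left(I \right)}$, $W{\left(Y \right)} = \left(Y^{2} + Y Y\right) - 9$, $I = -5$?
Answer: $- \frac{65351}{287} \approx -227.7$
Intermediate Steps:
$W{\left(Y \right)} = -9 + 2 Y^{2}$ ($W{\left(Y \right)} = \left(Y^{2} + Y^{2}\right) - 9 = 2 Y^{2} - 9 = -9 + 2 Y^{2}$)
$H = 7$ ($H = 9 + \frac{\left(10 - 8\right) \left(-9\right)}{9} = 9 + \frac{2 \left(-9\right)}{9} = 9 + \frac{1}{9} \left(-18\right) = 9 - 2 = 7$)
$x = 287$ ($x = 7 \left(-9 + 2 \left(-5\right)^{2}\right) = 7 \left(-9 + 2 \cdot 25\right) = 7 \left(-9 + 50\right) = 7 \cdot 41 = 287$)
$- \frac{65351}{x} = - \frac{65351}{287}$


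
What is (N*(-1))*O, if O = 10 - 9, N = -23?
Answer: 23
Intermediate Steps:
O = 1
(N*(-1))*O = -23*(-1)*1 = 23*1 = 23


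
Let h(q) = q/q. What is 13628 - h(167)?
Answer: 13627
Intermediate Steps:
h(q) = 1
13628 - h(167) = 13628 - 1*1 = 13628 - 1 = 13627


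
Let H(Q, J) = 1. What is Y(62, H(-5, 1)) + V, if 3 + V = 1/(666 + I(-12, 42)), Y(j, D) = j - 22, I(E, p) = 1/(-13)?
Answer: 320322/8657 ≈ 37.002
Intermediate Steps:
I(E, p) = -1/13
Y(j, D) = -22 + j
V = -25958/8657 (V = -3 + 1/(666 - 1/13) = -3 + 1/(8657/13) = -3 + 13/8657 = -25958/8657 ≈ -2.9985)
Y(62, H(-5, 1)) + V = (-22 + 62) - 25958/8657 = 40 - 25958/8657 = 320322/8657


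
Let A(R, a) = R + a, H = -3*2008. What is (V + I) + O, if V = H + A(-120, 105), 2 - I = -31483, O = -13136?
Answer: 12310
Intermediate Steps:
H = -6024
I = 31485 (I = 2 - 1*(-31483) = 2 + 31483 = 31485)
V = -6039 (V = -6024 + (-120 + 105) = -6024 - 15 = -6039)
(V + I) + O = (-6039 + 31485) - 13136 = 25446 - 13136 = 12310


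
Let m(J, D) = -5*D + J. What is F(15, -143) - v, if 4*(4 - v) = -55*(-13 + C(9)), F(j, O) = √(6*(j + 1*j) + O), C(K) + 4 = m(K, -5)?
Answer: -951/4 + √37 ≈ -231.67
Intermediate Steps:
m(J, D) = J - 5*D
C(K) = 21 + K (C(K) = -4 + (K - 5*(-5)) = -4 + (K + 25) = -4 + (25 + K) = 21 + K)
F(j, O) = √(O + 12*j) (F(j, O) = √(6*(j + j) + O) = √(6*(2*j) + O) = √(12*j + O) = √(O + 12*j))
v = 951/4 (v = 4 - (-55)*(-13 + (21 + 9))/4 = 4 - (-55)*(-13 + 30)/4 = 4 - (-55)*17/4 = 4 - ¼*(-935) = 4 + 935/4 = 951/4 ≈ 237.75)
F(15, -143) - v = √(-143 + 12*15) - 1*951/4 = √(-143 + 180) - 951/4 = √37 - 951/4 = -951/4 + √37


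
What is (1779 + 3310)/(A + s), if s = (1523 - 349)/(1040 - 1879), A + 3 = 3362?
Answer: 4269671/2817027 ≈ 1.5157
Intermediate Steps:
A = 3359 (A = -3 + 3362 = 3359)
s = -1174/839 (s = 1174/(-839) = 1174*(-1/839) = -1174/839 ≈ -1.3993)
(1779 + 3310)/(A + s) = (1779 + 3310)/(3359 - 1174/839) = 5089/(2817027/839) = 5089*(839/2817027) = 4269671/2817027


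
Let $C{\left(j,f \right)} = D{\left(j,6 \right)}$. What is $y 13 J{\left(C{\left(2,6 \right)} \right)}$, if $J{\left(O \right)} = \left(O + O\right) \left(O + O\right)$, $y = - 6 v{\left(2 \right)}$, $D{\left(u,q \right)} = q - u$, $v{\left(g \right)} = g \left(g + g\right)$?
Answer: $-39936$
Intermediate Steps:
$v{\left(g \right)} = 2 g^{2}$ ($v{\left(g \right)} = g 2 g = 2 g^{2}$)
$y = -48$ ($y = - 6 \cdot 2 \cdot 2^{2} = - 6 \cdot 2 \cdot 4 = \left(-6\right) 8 = -48$)
$C{\left(j,f \right)} = 6 - j$
$J{\left(O \right)} = 4 O^{2}$ ($J{\left(O \right)} = 2 O 2 O = 4 O^{2}$)
$y 13 J{\left(C{\left(2,6 \right)} \right)} = \left(-48\right) 13 \cdot 4 \left(6 - 2\right)^{2} = - 624 \cdot 4 \left(6 - 2\right)^{2} = - 624 \cdot 4 \cdot 4^{2} = - 624 \cdot 4 \cdot 16 = \left(-624\right) 64 = -39936$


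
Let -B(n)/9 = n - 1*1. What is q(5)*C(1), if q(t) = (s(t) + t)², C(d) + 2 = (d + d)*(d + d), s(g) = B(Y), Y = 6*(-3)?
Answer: 61952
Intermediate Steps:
Y = -18
B(n) = 9 - 9*n (B(n) = -9*(n - 1*1) = -9*(n - 1) = -9*(-1 + n) = 9 - 9*n)
s(g) = 171 (s(g) = 9 - 9*(-18) = 9 + 162 = 171)
C(d) = -2 + 4*d² (C(d) = -2 + (d + d)*(d + d) = -2 + (2*d)*(2*d) = -2 + 4*d²)
q(t) = (171 + t)²
q(5)*C(1) = (171 + 5)²*(-2 + 4*1²) = 176²*(-2 + 4*1) = 30976*(-2 + 4) = 30976*2 = 61952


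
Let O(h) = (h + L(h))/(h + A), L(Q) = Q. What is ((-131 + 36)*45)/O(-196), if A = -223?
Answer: -1791225/392 ≈ -4569.5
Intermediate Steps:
O(h) = 2*h/(-223 + h) (O(h) = (h + h)/(h - 223) = (2*h)/(-223 + h) = 2*h/(-223 + h))
((-131 + 36)*45)/O(-196) = ((-131 + 36)*45)/((2*(-196)/(-223 - 196))) = (-95*45)/((2*(-196)/(-419))) = -4275/(2*(-196)*(-1/419)) = -4275/392/419 = -4275*419/392 = -1791225/392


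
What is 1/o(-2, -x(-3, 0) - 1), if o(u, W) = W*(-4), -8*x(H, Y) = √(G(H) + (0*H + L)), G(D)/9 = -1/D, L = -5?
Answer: 8/33 + I*√2/33 ≈ 0.24242 + 0.042855*I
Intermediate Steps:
G(D) = -9/D (G(D) = 9*(-1/D) = -9/D)
x(H, Y) = -√(-5 - 9/H)/8 (x(H, Y) = -√(-9/H + (0*H - 5))/8 = -√(-9/H + (0 - 5))/8 = -√(-9/H - 5)/8 = -√(-5 - 9/H)/8)
o(u, W) = -4*W
1/o(-2, -x(-3, 0) - 1) = 1/(-4*(-(-1)*√(-5 - 9/(-3))/8 - 1)) = 1/(-4*(-(-1)*√(-5 - 9*(-⅓))/8 - 1)) = 1/(-4*(-(-1)*√(-5 + 3)/8 - 1)) = 1/(-4*(-(-1)*√(-2)/8 - 1)) = 1/(-4*(-(-1)*I*√2/8 - 1)) = 1/(-4*(I*√2/8 - 1)) = 1/(-4*(-1 + I*√2/8)) = 1/(4 - I*√2/2)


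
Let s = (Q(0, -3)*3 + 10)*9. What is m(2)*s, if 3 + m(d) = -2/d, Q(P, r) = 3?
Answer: -684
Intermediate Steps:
m(d) = -3 - 2/d
s = 171 (s = (3*3 + 10)*9 = (9 + 10)*9 = 19*9 = 171)
m(2)*s = (-3 - 2/2)*171 = (-3 - 2*½)*171 = (-3 - 1)*171 = -4*171 = -684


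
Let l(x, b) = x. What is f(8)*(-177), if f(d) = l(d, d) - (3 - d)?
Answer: -2301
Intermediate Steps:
f(d) = -3 + 2*d (f(d) = d - (3 - d) = d + (-3 + d) = -3 + 2*d)
f(8)*(-177) = (-3 + 2*8)*(-177) = (-3 + 16)*(-177) = 13*(-177) = -2301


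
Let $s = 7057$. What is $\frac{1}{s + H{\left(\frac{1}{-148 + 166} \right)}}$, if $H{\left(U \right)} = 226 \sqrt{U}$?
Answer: $\frac{63513}{448185703} - \frac{339 \sqrt{2}}{448185703} \approx 0.00014064$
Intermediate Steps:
$\frac{1}{s + H{\left(\frac{1}{-148 + 166} \right)}} = \frac{1}{7057 + 226 \sqrt{\frac{1}{-148 + 166}}} = \frac{1}{7057 + 226 \sqrt{\frac{1}{18}}} = \frac{1}{7057 + \frac{226}{3 \sqrt{2}}} = \frac{1}{7057 + 226 \frac{\sqrt{2}}{6}} = \frac{1}{7057 + \frac{113 \sqrt{2}}{3}}$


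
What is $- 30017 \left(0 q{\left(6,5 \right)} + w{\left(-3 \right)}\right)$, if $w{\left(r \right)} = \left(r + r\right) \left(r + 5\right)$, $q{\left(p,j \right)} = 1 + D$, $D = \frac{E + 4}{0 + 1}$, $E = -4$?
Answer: $360204$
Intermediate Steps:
$D = 0$ ($D = \frac{-4 + 4}{0 + 1} = \frac{0}{1} = 0 \cdot 1 = 0$)
$q{\left(p,j \right)} = 1$ ($q{\left(p,j \right)} = 1 + 0 = 1$)
$w{\left(r \right)} = 2 r \left(5 + r\right)$
$- 30017 \left(0 q{\left(6,5 \right)} + w{\left(-3 \right)}\right) = - 30017 \left(0 \cdot 1 + 2 \left(-3\right) \left(5 - 3\right)\right) = - 30017 \left(0 + 2 \left(-3\right) 2\right) = - 30017 \left(0 - 12\right) = \left(-30017\right) \left(-12\right) = 360204$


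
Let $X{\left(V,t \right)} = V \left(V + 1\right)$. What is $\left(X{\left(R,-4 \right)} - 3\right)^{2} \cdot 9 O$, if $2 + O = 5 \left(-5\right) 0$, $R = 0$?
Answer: $-162$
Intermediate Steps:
$X{\left(V,t \right)} = V \left(1 + V\right)$
$O = -2$ ($O = -2 + 5 \left(-5\right) 0 = -2 - 0 = -2 + 0 = -2$)
$\left(X{\left(R,-4 \right)} - 3\right)^{2} \cdot 9 O = \left(0 \left(1 + 0\right) - 3\right)^{2} \cdot 9 \left(-2\right) = \left(0 \cdot 1 - 3\right)^{2} \cdot 9 \left(-2\right) = \left(0 - 3\right)^{2} \cdot 9 \left(-2\right) = \left(-3\right)^{2} \cdot 9 \left(-2\right) = 9 \cdot 9 \left(-2\right) = 81 \left(-2\right) = -162$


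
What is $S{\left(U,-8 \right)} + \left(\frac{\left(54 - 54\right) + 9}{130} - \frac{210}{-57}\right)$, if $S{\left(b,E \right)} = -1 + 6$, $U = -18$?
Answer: $\frac{21621}{2470} \approx 8.7534$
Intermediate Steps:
$S{\left(b,E \right)} = 5$
$S{\left(U,-8 \right)} + \left(\frac{\left(54 - 54\right) + 9}{130} - \frac{210}{-57}\right) = 5 + \left(\frac{\left(54 - 54\right) + 9}{130} - \frac{210}{-57}\right) = 5 + \left(\left(0 + 9\right) \frac{1}{130} - - \frac{70}{19}\right) = 5 + \left(9 \cdot \frac{1}{130} + \frac{70}{19}\right) = 5 + \left(\frac{9}{130} + \frac{70}{19}\right) = 5 + \frac{9271}{2470} = \frac{21621}{2470}$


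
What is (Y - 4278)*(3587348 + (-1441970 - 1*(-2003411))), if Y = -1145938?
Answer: -4772003488424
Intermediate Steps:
(Y - 4278)*(3587348 + (-1441970 - 1*(-2003411))) = (-1145938 - 4278)*(3587348 + (-1441970 - 1*(-2003411))) = -1150216*(3587348 + (-1441970 + 2003411)) = -1150216*(3587348 + 561441) = -1150216*4148789 = -4772003488424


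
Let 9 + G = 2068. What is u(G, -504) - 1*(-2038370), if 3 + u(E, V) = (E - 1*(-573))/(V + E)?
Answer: 3169663317/1555 ≈ 2.0384e+6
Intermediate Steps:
G = 2059 (G = -9 + 2068 = 2059)
u(E, V) = -3 + (573 + E)/(E + V) (u(E, V) = -3 + (E - 1*(-573))/(V + E) = -3 + (E + 573)/(E + V) = -3 + (573 + E)/(E + V))
u(G, -504) - 1*(-2038370) = (573 - 3*(-504) - 2*2059)/(2059 - 504) - 1*(-2038370) = (573 + 1512 - 4118)/1555 + 2038370 = (1/1555)*(-2033) + 2038370 = -2033/1555 + 2038370 = 3169663317/1555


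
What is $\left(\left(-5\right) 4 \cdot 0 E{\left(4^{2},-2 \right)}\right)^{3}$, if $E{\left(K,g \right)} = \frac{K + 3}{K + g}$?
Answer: $0$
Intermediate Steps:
$E{\left(K,g \right)} = \frac{3 + K}{K + g}$
$\left(\left(-5\right) 4 \cdot 0 E{\left(4^{2},-2 \right)}\right)^{3} = \left(\left(-5\right) 4 \cdot 0 \frac{3 + 4^{2}}{4^{2} - 2}\right)^{3} = \left(\left(-20\right) 0 \frac{3 + 16}{16 - 2}\right)^{3} = \left(0 \cdot \frac{1}{14} \cdot 19\right)^{3} = \left(0 \cdot \frac{19}{14}\right)^{3} = 0^{3} = 0$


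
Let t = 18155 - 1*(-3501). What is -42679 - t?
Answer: -64335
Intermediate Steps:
t = 21656 (t = 18155 + 3501 = 21656)
-42679 - t = -42679 - 1*21656 = -42679 - 21656 = -64335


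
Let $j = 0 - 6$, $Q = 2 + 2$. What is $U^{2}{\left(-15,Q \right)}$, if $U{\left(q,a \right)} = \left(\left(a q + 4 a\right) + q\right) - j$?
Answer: $2809$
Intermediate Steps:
$Q = 4$
$j = -6$ ($j = 0 - 6 = -6$)
$U{\left(q,a \right)} = 6 + q + 4 a + a q$ ($U{\left(q,a \right)} = \left(\left(a q + 4 a\right) + q\right) - -6 = \left(\left(4 a + a q\right) + q\right) + 6 = \left(q + 4 a + a q\right) + 6 = 6 + q + 4 a + a q$)
$U^{2}{\left(-15,Q \right)} = \left(6 - 15 + 4 \cdot 4 + 4 \left(-15\right)\right)^{2} = \left(6 - 15 + 16 - 60\right)^{2} = \left(-53\right)^{2} = 2809$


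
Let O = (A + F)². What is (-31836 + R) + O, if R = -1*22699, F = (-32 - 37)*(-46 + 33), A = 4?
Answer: 757266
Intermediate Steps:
F = 897 (F = -69*(-13) = 897)
R = -22699
O = 811801 (O = (4 + 897)² = 901² = 811801)
(-31836 + R) + O = (-31836 - 22699) + 811801 = -54535 + 811801 = 757266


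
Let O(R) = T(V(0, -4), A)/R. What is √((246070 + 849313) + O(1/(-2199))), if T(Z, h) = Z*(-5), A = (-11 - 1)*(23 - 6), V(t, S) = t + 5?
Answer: √1150358 ≈ 1072.5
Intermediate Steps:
V(t, S) = 5 + t
A = -204 (A = -12*17 = -204)
T(Z, h) = -5*Z
O(R) = -25/R (O(R) = (-5*(5 + 0))/R = (-5*5)/R = -25/R)
√((246070 + 849313) + O(1/(-2199))) = √((246070 + 849313) - 25/(1/(-2199))) = √(1095383 - 25/(-1/2199)) = √(1095383 - 25*(-2199)) = √(1095383 + 54975) = √1150358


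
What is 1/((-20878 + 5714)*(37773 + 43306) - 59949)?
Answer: -1/1229541905 ≈ -8.1331e-10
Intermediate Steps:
1/((-20878 + 5714)*(37773 + 43306) - 59949) = 1/(-15164*81079 - 59949) = 1/(-1229481956 - 59949) = 1/(-1229541905) = -1/1229541905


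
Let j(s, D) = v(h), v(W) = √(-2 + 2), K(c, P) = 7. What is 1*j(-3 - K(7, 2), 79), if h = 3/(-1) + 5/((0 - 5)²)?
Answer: 0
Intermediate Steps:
h = -14/5 (h = 3*(-1) + 5/((-5)²) = -3 + 5/25 = -3 + 5*(1/25) = -3 + ⅕ = -14/5 ≈ -2.8000)
v(W) = 0 (v(W) = √0 = 0)
j(s, D) = 0
1*j(-3 - K(7, 2), 79) = 1*0 = 0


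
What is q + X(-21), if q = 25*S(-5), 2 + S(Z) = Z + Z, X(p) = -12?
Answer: -312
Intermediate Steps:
S(Z) = -2 + 2*Z (S(Z) = -2 + (Z + Z) = -2 + 2*Z)
q = -300 (q = 25*(-2 + 2*(-5)) = 25*(-2 - 10) = 25*(-12) = -300)
q + X(-21) = -300 - 12 = -312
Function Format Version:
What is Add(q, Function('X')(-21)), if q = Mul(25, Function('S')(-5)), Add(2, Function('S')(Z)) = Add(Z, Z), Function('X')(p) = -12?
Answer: -312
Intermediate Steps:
Function('S')(Z) = Add(-2, Mul(2, Z)) (Function('S')(Z) = Add(-2, Add(Z, Z)) = Add(-2, Mul(2, Z)))
q = -300 (q = Mul(25, Add(-2, Mul(2, -5))) = Mul(25, Add(-2, -10)) = Mul(25, -12) = -300)
Add(q, Function('X')(-21)) = Add(-300, -12) = -312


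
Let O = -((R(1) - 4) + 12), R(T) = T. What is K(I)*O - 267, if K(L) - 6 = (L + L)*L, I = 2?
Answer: -393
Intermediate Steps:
K(L) = 6 + 2*L² (K(L) = 6 + (L + L)*L = 6 + (2*L)*L = 6 + 2*L²)
O = -9 (O = -((1 - 4) + 12) = -(-3 + 12) = -1*9 = -9)
K(I)*O - 267 = (6 + 2*2²)*(-9) - 267 = (6 + 2*4)*(-9) - 267 = (6 + 8)*(-9) - 267 = 14*(-9) - 267 = -126 - 267 = -393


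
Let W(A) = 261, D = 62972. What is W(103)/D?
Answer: 261/62972 ≈ 0.0041447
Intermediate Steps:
W(103)/D = 261/62972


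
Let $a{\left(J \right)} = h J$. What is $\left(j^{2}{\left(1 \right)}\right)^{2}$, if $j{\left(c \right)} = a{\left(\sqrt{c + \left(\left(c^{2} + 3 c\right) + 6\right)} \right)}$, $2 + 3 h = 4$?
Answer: $\frac{1936}{81} \approx 23.901$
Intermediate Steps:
$h = \frac{2}{3}$ ($h = - \frac{2}{3} + \frac{1}{3} \cdot 4 = - \frac{2}{3} + \frac{4}{3} = \frac{2}{3} \approx 0.66667$)
$a{\left(J \right)} = \frac{2 J}{3}$
$j{\left(c \right)} = \frac{2 \sqrt{6 + c^{2} + 4 c}}{3}$ ($j{\left(c \right)} = \frac{2 \sqrt{c + \left(\left(c^{2} + 3 c\right) + 6\right)}}{3} = \frac{2 \sqrt{c + \left(6 + c^{2} + 3 c\right)}}{3} = \frac{2 \sqrt{6 + c^{2} + 4 c}}{3}$)
$\left(j^{2}{\left(1 \right)}\right)^{2} = \left(\left(\frac{2 \sqrt{6 + 1^{2} + 4 \cdot 1}}{3}\right)^{2}\right)^{2} = \left(\left(\frac{2 \sqrt{6 + 1 + 4}}{3}\right)^{2}\right)^{2} = \left(\left(\frac{2 \sqrt{11}}{3}\right)^{2}\right)^{2} = \left(\frac{44}{9}\right)^{2} = \frac{1936}{81}$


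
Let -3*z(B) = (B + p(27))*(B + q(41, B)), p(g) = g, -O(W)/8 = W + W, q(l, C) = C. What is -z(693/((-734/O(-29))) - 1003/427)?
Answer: 8943307433988860/73673132043 ≈ 1.2139e+5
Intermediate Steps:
O(W) = -16*W (O(W) = -8*(W + W) = -16*W)
z(B) = -2*B*(27 + B)/3 (z(B) = -(B + 27)*(B + B)/3 = -(27 + B)*2*B/3 = -2*B*(27 + B)/3)
-z(693/((-734/O(-29))) - 1003/427) = -2*(693/((-734/((-16*(-29))))) - 1003/427)*(-27 - (693/((-734/((-16*(-29))))) - 1003/427))/3 = -2*(693/((-734/464)) - 1003*1/427)*(-27 - (693/((-734/464)) - 1003*1/427))/3 = -2*(693/((-734*1/464)) - 1003/427)*(-27 - (693/((-734*1/464)) - 1003/427))/3 = -2*(693/(-367/232) - 1003/427)*(-27 - (693/(-367/232) - 1003/427))/3 = -2*(693*(-232/367) - 1003/427)*(-27 - (693*(-232/367) - 1003/427))/3 = -2*(-160776/367 - 1003/427)*(-27 - (-160776/367 - 1003/427))/3 = -2*(-69019453)*(-27 - 1*(-69019453/156709))/(3*156709) = -2*(-69019453)*(-27 + 69019453/156709)/(3*156709) = -2*(-69019453)*64788310/(3*156709*156709) = -1*(-8943307433988860/73673132043) = 8943307433988860/73673132043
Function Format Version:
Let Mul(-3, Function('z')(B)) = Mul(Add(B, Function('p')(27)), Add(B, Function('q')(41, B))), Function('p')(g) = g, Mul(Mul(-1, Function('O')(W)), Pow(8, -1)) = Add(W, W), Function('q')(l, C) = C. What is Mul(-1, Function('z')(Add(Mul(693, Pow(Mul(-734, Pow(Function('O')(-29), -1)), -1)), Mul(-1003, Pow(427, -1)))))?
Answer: Rational(8943307433988860, 73673132043) ≈ 1.2139e+5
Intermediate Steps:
Function('O')(W) = Mul(-16, W) (Function('O')(W) = Mul(-8, Add(W, W)) = Mul(-8, Mul(2, W)) = Mul(-16, W))
Function('z')(B) = Mul(Rational(-2, 3), B, Add(27, B)) (Function('z')(B) = Mul(Rational(-1, 3), Mul(Add(B, 27), Add(B, B))) = Mul(Rational(-1, 3), Mul(Add(27, B), Mul(2, B))) = Mul(Rational(-1, 3), Mul(2, B, Add(27, B))) = Mul(Rational(-2, 3), B, Add(27, B)))
Mul(-1, Function('z')(Add(Mul(693, Pow(Mul(-734, Pow(Function('O')(-29), -1)), -1)), Mul(-1003, Pow(427, -1))))) = Mul(-1, Mul(Rational(2, 3), Add(Mul(693, Pow(Mul(-734, Pow(Mul(-16, -29), -1)), -1)), Mul(-1003, Pow(427, -1))), Add(-27, Mul(-1, Add(Mul(693, Pow(Mul(-734, Pow(Mul(-16, -29), -1)), -1)), Mul(-1003, Pow(427, -1))))))) = Mul(-1, Mul(Rational(2, 3), Add(Mul(693, Pow(Mul(-734, Pow(464, -1)), -1)), Mul(-1003, Rational(1, 427))), Add(-27, Mul(-1, Add(Mul(693, Pow(Mul(-734, Pow(464, -1)), -1)), Mul(-1003, Rational(1, 427))))))) = Mul(-1, Mul(Rational(2, 3), Add(Mul(693, Pow(Mul(-734, Rational(1, 464)), -1)), Rational(-1003, 427)), Add(-27, Mul(-1, Add(Mul(693, Pow(Mul(-734, Rational(1, 464)), -1)), Rational(-1003, 427)))))) = Mul(-1, Mul(Rational(2, 3), Add(Mul(693, Pow(Rational(-367, 232), -1)), Rational(-1003, 427)), Add(-27, Mul(-1, Add(Mul(693, Pow(Rational(-367, 232), -1)), Rational(-1003, 427)))))) = Mul(-1, Mul(Rational(2, 3), Add(Mul(693, Rational(-232, 367)), Rational(-1003, 427)), Add(-27, Mul(-1, Add(Mul(693, Rational(-232, 367)), Rational(-1003, 427)))))) = Mul(-1, Mul(Rational(2, 3), Add(Rational(-160776, 367), Rational(-1003, 427)), Add(-27, Mul(-1, Add(Rational(-160776, 367), Rational(-1003, 427)))))) = Mul(-1, Mul(Rational(2, 3), Rational(-69019453, 156709), Add(-27, Mul(-1, Rational(-69019453, 156709))))) = Mul(-1, Mul(Rational(2, 3), Rational(-69019453, 156709), Add(-27, Rational(69019453, 156709)))) = Mul(-1, Mul(Rational(2, 3), Rational(-69019453, 156709), Rational(64788310, 156709))) = Mul(-1, Rational(-8943307433988860, 73673132043)) = Rational(8943307433988860, 73673132043)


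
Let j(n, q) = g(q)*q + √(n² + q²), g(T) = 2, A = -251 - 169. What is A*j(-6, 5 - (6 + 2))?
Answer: 2520 - 1260*√5 ≈ -297.45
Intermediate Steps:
A = -420
j(n, q) = √(n² + q²) + 2*q (j(n, q) = 2*q + √(n² + q²) = √(n² + q²) + 2*q)
A*j(-6, 5 - (6 + 2)) = -420*(√((-6)² + (5 - (6 + 2))²) + 2*(5 - (6 + 2))) = -420*(√(36 + (5 - 1*8)²) + 2*(5 - 1*8)) = -420*(√(36 + (5 - 8)²) + 2*(5 - 8)) = -420*(√(36 + (-3)²) + 2*(-3)) = -420*(√(36 + 9) - 6) = -420*(√45 - 6) = -420*(3*√5 - 6) = -420*(-6 + 3*√5) = 2520 - 1260*√5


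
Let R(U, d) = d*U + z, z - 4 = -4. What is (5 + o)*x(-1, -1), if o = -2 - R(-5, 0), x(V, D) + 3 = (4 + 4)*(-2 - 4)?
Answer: -153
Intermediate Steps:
z = 0 (z = 4 - 4 = 0)
x(V, D) = -51 (x(V, D) = -3 + (4 + 4)*(-2 - 4) = -3 + 8*(-6) = -3 - 48 = -51)
R(U, d) = U*d (R(U, d) = d*U + 0 = U*d + 0 = U*d)
o = -2 (o = -2 - (-5)*0 = -2 - 1*0 = -2 + 0 = -2)
(5 + o)*x(-1, -1) = (5 - 2)*(-51) = 3*(-51) = -153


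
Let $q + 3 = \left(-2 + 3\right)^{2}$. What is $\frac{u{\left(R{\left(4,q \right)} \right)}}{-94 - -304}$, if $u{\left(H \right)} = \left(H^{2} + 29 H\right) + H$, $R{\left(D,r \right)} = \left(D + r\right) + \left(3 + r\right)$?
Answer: $\frac{33}{70} \approx 0.47143$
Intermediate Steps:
$q = -2$ ($q = -3 + \left(-2 + 3\right)^{2} = -3 + 1^{2} = -3 + 1 = -2$)
$R{\left(D,r \right)} = 3 + D + 2 r$
$u{\left(H \right)} = H^{2} + 30 H$
$\frac{u{\left(R{\left(4,q \right)} \right)}}{-94 - -304} = \frac{\left(3 + 4 + 2 \left(-2\right)\right) \left(30 + \left(3 + 4 + 2 \left(-2\right)\right)\right)}{-94 - -304} = \frac{\left(3 + 4 - 4\right) \left(30 + \left(3 + 4 - 4\right)\right)}{-94 + 304} = \frac{3 \left(30 + 3\right)}{210} = 3 \cdot 33 \cdot \frac{1}{210} = 99 \cdot \frac{1}{210} = \frac{33}{70}$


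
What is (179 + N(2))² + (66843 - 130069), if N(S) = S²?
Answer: -29737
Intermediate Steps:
(179 + N(2))² + (66843 - 130069) = (179 + 2²)² + (66843 - 130069) = (179 + 4)² - 63226 = 183² - 63226 = 33489 - 63226 = -29737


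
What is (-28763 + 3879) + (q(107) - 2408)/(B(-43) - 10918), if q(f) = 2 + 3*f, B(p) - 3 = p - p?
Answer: -54321355/2183 ≈ -24884.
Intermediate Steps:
B(p) = 3 (B(p) = 3 + (p - p) = 3 + 0 = 3)
(-28763 + 3879) + (q(107) - 2408)/(B(-43) - 10918) = (-28763 + 3879) + ((2 + 3*107) - 2408)/(3 - 10918) = -24884 + ((2 + 321) - 2408)/(-10915) = -24884 + (323 - 2408)*(-1/10915) = -24884 - 2085*(-1/10915) = -24884 + 417/2183 = -54321355/2183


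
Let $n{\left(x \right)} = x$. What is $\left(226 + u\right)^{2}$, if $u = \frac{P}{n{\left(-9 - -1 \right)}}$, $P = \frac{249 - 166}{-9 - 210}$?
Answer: $\frac{156843721225}{3069504} \approx 51097.0$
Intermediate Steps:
$P = - \frac{83}{219}$ ($P = \frac{83}{-219} = 83 \left(- \frac{1}{219}\right) = - \frac{83}{219} \approx -0.379$)
$u = \frac{83}{1752}$ ($u = - \frac{83}{219 \left(-9 - -1\right)} = - \frac{83}{219 \left(-9 + 1\right)} = - \frac{83}{219 \left(-8\right)} = \left(- \frac{83}{219}\right) \left(- \frac{1}{8}\right) = \frac{83}{1752} \approx 0.047374$)
$\left(226 + u\right)^{2} = \left(226 + \frac{83}{1752}\right)^{2} = \left(\frac{396035}{1752}\right)^{2} = \frac{156843721225}{3069504}$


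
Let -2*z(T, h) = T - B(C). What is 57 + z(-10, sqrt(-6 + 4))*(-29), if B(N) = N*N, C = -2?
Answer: -146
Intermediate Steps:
B(N) = N**2
z(T, h) = 2 - T/2 (z(T, h) = -(T - 1*(-2)**2)/2 = -(T - 1*4)/2 = -(T - 4)/2 = -(-4 + T)/2 = 2 - T/2)
57 + z(-10, sqrt(-6 + 4))*(-29) = 57 + (2 - 1/2*(-10))*(-29) = 57 + (2 + 5)*(-29) = 57 + 7*(-29) = 57 - 203 = -146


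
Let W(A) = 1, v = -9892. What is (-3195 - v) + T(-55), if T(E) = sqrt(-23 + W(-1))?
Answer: 6697 + I*sqrt(22) ≈ 6697.0 + 4.6904*I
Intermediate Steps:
T(E) = I*sqrt(22) (T(E) = sqrt(-23 + 1) = sqrt(-22) = I*sqrt(22))
(-3195 - v) + T(-55) = (-3195 - 1*(-9892)) + I*sqrt(22) = (-3195 + 9892) + I*sqrt(22) = 6697 + I*sqrt(22)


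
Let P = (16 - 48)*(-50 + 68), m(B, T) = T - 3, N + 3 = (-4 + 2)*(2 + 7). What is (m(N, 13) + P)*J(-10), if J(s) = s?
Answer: 5660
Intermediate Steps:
N = -21 (N = -3 + (-4 + 2)*(2 + 7) = -3 - 2*9 = -3 - 18 = -21)
m(B, T) = -3 + T
P = -576 (P = -32*18 = -576)
(m(N, 13) + P)*J(-10) = ((-3 + 13) - 576)*(-10) = (10 - 576)*(-10) = -566*(-10) = 5660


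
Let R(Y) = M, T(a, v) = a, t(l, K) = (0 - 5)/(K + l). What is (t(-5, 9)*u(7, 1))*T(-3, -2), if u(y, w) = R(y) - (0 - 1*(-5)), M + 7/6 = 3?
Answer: -95/8 ≈ -11.875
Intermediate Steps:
t(l, K) = -5/(K + l)
M = 11/6 (M = -7/6 + 3 = 11/6 ≈ 1.8333)
R(Y) = 11/6
u(y, w) = -19/6 (u(y, w) = 11/6 - (0 - 1*(-5)) = 11/6 - (0 + 5) = 11/6 - 1*5 = 11/6 - 5 = -19/6)
(t(-5, 9)*u(7, 1))*T(-3, -2) = (-5/(9 - 5)*(-19/6))*(-3) = (-5/4*(-19/6))*(-3) = (-5*1/4*(-19/6))*(-3) = -5/4*(-19/6)*(-3) = (95/24)*(-3) = -95/8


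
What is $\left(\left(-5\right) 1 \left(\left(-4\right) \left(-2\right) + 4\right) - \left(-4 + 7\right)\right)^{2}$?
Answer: $3969$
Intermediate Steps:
$\left(\left(-5\right) 1 \left(\left(-4\right) \left(-2\right) + 4\right) - \left(-4 + 7\right)\right)^{2} = \left(- 5 \left(8 + 4\right) - 3\right)^{2} = \left(\left(-5\right) 12 - 3\right)^{2} = \left(-60 - 3\right)^{2} = \left(-63\right)^{2} = 3969$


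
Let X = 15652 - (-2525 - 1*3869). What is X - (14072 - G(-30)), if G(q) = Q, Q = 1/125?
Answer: 996751/125 ≈ 7974.0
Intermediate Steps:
Q = 1/125 ≈ 0.0080000
G(q) = 1/125
X = 22046 (X = 15652 - (-2525 - 3869) = 15652 - 1*(-6394) = 15652 + 6394 = 22046)
X - (14072 - G(-30)) = 22046 - (14072 - 1*1/125) = 22046 - (14072 - 1/125) = 22046 - 1*1758999/125 = 22046 - 1758999/125 = 996751/125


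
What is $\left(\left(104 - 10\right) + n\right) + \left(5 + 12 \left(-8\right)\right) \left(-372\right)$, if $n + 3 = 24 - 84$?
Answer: $33883$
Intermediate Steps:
$n = -63$ ($n = -3 + \left(24 - 84\right) = -3 - 60 = -63$)
$\left(\left(104 - 10\right) + n\right) + \left(5 + 12 \left(-8\right)\right) \left(-372\right) = \left(\left(104 - 10\right) - 63\right) + \left(5 + 12 \left(-8\right)\right) \left(-372\right) = \left(94 - 63\right) + \left(5 - 96\right) \left(-372\right) = 31 - -33852 = 31 + 33852 = 33883$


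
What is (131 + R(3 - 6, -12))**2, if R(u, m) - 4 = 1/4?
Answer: 292681/16 ≈ 18293.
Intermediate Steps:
R(u, m) = 17/4 (R(u, m) = 4 + 1/4 = 17/4)
(131 + R(3 - 6, -12))**2 = (131 + 17/4)**2 = (541/4)**2 = 292681/16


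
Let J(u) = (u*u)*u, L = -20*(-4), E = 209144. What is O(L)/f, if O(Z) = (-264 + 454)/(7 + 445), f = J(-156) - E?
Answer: -19/181051312 ≈ -1.0494e-7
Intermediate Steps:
L = 80 (L = -5*(-16) = 80)
J(u) = u³ (J(u) = u²*u = u³)
f = -4005560 (f = (-156)³ - 1*209144 = -3796416 - 209144 = -4005560)
O(Z) = 95/226 (O(Z) = 190/452 = 190*(1/452) = 95/226)
O(L)/f = (95/226)/(-4005560) = (95/226)*(-1/4005560) = -19/181051312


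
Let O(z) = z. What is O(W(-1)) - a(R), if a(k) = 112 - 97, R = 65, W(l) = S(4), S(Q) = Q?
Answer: -11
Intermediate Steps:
W(l) = 4
a(k) = 15
O(W(-1)) - a(R) = 4 - 1*15 = 4 - 15 = -11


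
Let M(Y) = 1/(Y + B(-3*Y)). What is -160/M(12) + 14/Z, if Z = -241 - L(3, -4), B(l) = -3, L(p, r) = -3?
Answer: -24481/17 ≈ -1440.1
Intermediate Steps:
Z = -238 (Z = -241 - 1*(-3) = -241 + 3 = -238)
M(Y) = 1/(-3 + Y) (M(Y) = 1/(Y - 3) = 1/(-3 + Y))
-160/M(12) + 14/Z = -160/(1/(-3 + 12)) + 14/(-238) = -160/(1/9) + 14*(-1/238) = -160/⅑ - 1/17 = -160*9 - 1/17 = -1440 - 1/17 = -24481/17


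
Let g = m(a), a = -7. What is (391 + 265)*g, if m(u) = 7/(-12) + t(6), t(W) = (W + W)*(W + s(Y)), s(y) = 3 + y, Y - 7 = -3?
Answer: 305860/3 ≈ 1.0195e+5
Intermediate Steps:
Y = 4 (Y = 7 - 3 = 4)
t(W) = 2*W*(7 + W) (t(W) = (W + W)*(W + (3 + 4)) = (2*W)*(W + 7) = (2*W)*(7 + W) = 2*W*(7 + W))
m(u) = 1865/12 (m(u) = 7/(-12) + 2*6*(7 + 6) = 7*(-1/12) + 2*6*13 = -7/12 + 156 = 1865/12)
g = 1865/12 ≈ 155.42
(391 + 265)*g = (391 + 265)*(1865/12) = 656*(1865/12) = 305860/3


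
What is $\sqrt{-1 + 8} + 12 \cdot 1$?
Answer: $12 + \sqrt{7} \approx 14.646$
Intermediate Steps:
$\sqrt{-1 + 8} + 12 \cdot 1 = \sqrt{7} + 12 = 12 + \sqrt{7}$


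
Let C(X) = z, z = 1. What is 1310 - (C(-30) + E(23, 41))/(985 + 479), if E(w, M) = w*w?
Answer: 958655/732 ≈ 1309.6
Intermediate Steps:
E(w, M) = w²
C(X) = 1
1310 - (C(-30) + E(23, 41))/(985 + 479) = 1310 - (1 + 23²)/(985 + 479) = 1310 - (1 + 529)/1464 = 1310 - 530/1464 = 1310 - 1*265/732 = 1310 - 265/732 = 958655/732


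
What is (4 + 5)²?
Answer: 81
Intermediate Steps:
(4 + 5)² = 9² = 81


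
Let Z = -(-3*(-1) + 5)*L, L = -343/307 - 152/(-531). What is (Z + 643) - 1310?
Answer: -107648587/163017 ≈ -660.35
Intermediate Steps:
L = -135469/163017 (L = -343*1/307 - 152*(-1/531) = -343/307 + 152/531 = -135469/163017 ≈ -0.83101)
Z = 1083752/163017 (Z = -(-3*(-1) + 5)*(-135469)/163017 = -(3 + 5)*(-135469)/163017 = -8*(-135469)/163017 = -1*(-1083752/163017) = 1083752/163017 ≈ 6.6481)
(Z + 643) - 1310 = (1083752/163017 + 643) - 1310 = 105903683/163017 - 1310 = -107648587/163017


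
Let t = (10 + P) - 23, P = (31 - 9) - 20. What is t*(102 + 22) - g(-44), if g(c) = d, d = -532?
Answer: -832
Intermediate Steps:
g(c) = -532
P = 2 (P = 22 - 20 = 2)
t = -11 (t = (10 + 2) - 23 = 12 - 23 = -11)
t*(102 + 22) - g(-44) = -11*(102 + 22) - 1*(-532) = -11*124 + 532 = -1364 + 532 = -832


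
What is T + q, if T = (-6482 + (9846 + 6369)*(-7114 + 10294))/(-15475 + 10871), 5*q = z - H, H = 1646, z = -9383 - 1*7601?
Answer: -34355861/2302 ≈ -14924.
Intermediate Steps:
z = -16984 (z = -9383 - 7601 = -16984)
q = -3726 (q = (-16984 - 1*1646)/5 = (-16984 - 1646)/5 = (1/5)*(-18630) = -3726)
T = -25778609/2302 (T = (-6482 + 16215*3180)/(-4604) = (-6482 + 51563700)*(-1/4604) = 51557218*(-1/4604) = -25778609/2302 ≈ -11198.)
T + q = -25778609/2302 - 3726 = -34355861/2302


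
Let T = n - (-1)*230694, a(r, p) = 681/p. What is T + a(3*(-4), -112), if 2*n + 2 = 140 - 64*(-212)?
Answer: 26604583/112 ≈ 2.3754e+5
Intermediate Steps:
n = 6853 (n = -1 + (140 - 64*(-212))/2 = -1 + (140 + 13568)/2 = -1 + (1/2)*13708 = -1 + 6854 = 6853)
T = 237547 (T = 6853 - (-1)*230694 = 6853 - 1*(-230694) = 6853 + 230694 = 237547)
T + a(3*(-4), -112) = 237547 + 681/(-112) = 237547 + 681*(-1/112) = 237547 - 681/112 = 26604583/112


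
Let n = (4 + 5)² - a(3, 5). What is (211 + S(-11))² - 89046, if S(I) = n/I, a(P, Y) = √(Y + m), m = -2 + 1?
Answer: -5748002/121 ≈ -47504.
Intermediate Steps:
m = -1
a(P, Y) = √(-1 + Y) (a(P, Y) = √(Y - 1) = √(-1 + Y))
n = 79 (n = (4 + 5)² - √(-1 + 5) = 9² - √4 = 81 - 1*2 = 81 - 2 = 79)
S(I) = 79/I
(211 + S(-11))² - 89046 = (211 + 79/(-11))² - 89046 = (211 + 79*(-1/11))² - 89046 = (211 - 79/11)² - 89046 = (2242/11)² - 89046 = 5026564/121 - 89046 = -5748002/121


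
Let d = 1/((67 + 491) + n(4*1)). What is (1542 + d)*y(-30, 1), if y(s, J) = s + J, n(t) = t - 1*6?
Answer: -24863237/556 ≈ -44718.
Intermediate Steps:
n(t) = -6 + t (n(t) = t - 6 = -6 + t)
y(s, J) = J + s
d = 1/556 (d = 1/((67 + 491) + (-6 + 4*1)) = 1/(558 + (-6 + 4)) = 1/(558 - 2) = 1/556 ≈ 0.0017986)
(1542 + d)*y(-30, 1) = (1542 + 1/556)*(1 - 30) = (857353/556)*(-29) = -24863237/556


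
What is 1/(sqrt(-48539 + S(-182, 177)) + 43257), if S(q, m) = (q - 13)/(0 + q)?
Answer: 605598/26197032217 - I*sqrt(9513434)/26197032217 ≈ 2.3117e-5 - 1.1774e-7*I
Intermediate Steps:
S(q, m) = (-13 + q)/q
1/(sqrt(-48539 + S(-182, 177)) + 43257) = 1/(sqrt(-48539 + (-13 - 182)/(-182)) + 43257) = 1/(sqrt(-48539 - 1/182*(-195)) + 43257) = 1/(sqrt(-48539 + 15/14) + 43257) = 1/(sqrt(-679531/14) + 43257) = 1/(I*sqrt(9513434)/14 + 43257) = 1/(43257 + I*sqrt(9513434)/14)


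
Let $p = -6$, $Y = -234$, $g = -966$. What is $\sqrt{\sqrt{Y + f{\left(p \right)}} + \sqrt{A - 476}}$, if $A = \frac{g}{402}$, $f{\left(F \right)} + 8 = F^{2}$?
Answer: $\frac{\sqrt{67} \sqrt{i} \sqrt{\sqrt{2147551} + 67 \sqrt{206}}}{67} \approx 4.2559 + 4.2559 i$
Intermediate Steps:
$f{\left(F \right)} = -8 + F^{2}$
$A = - \frac{161}{67}$ ($A = - \frac{966}{402} = \left(-966\right) \frac{1}{402} = - \frac{161}{67} \approx -2.403$)
$\sqrt{\sqrt{Y + f{\left(p \right)}} + \sqrt{A - 476}} = \sqrt{\sqrt{-234 - \left(8 - \left(-6\right)^{2}\right)} + \sqrt{- \frac{161}{67} - 476}} = \sqrt{\sqrt{-234 + \left(-8 + 36\right)} + \sqrt{- \frac{32053}{67}}} = \sqrt{\sqrt{-234 + 28} + \frac{i \sqrt{2147551}}{67}} = \sqrt{\sqrt{-206} + \frac{i \sqrt{2147551}}{67}} = \sqrt{i \sqrt{206} + \frac{i \sqrt{2147551}}{67}}$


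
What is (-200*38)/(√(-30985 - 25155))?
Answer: 760*I*√14035/2807 ≈ 32.076*I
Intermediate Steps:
(-200*38)/(√(-30985 - 25155)) = -7600*(-I*√14035/28070) = -(-760)*I*√14035/2807 = 760*I*√14035/2807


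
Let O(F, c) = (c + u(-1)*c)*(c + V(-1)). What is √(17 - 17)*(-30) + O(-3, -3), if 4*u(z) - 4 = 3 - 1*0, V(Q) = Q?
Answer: 33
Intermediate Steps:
u(z) = 7/4 (u(z) = 1 + (3 - 1*0)/4 = 1 + (3 + 0)/4 = 1 + (¼)*3 = 1 + ¾ = 7/4)
O(F, c) = 11*c*(-1 + c)/4 (O(F, c) = (c + 7*c/4)*(c - 1) = (11*c/4)*(-1 + c) = 11*c*(-1 + c)/4)
√(17 - 17)*(-30) + O(-3, -3) = √(17 - 17)*(-30) + (11/4)*(-3)*(-1 - 3) = √0*(-30) + (11/4)*(-3)*(-4) = 0*(-30) + 33 = 0 + 33 = 33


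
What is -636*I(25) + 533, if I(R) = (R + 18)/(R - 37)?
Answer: 2812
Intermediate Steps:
I(R) = (18 + R)/(-37 + R)
-636*I(25) + 533 = -636*(18 + 25)/(-37 + 25) + 533 = -636*43/(-12) + 533 = -(-53)*43 + 533 = -636*(-43/12) + 533 = 2279 + 533 = 2812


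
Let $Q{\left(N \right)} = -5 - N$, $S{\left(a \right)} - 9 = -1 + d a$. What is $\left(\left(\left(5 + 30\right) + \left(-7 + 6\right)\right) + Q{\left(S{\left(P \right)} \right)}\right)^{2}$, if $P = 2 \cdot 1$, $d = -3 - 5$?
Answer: $1369$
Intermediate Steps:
$d = -8$
$P = 2$
$S{\left(a \right)} = 8 - 8 a$ ($S{\left(a \right)} = 9 - \left(1 + 8 a\right) = 8 - 8 a$)
$\left(\left(\left(5 + 30\right) + \left(-7 + 6\right)\right) + Q{\left(S{\left(P \right)} \right)}\right)^{2} = \left(\left(\left(5 + 30\right) + \left(-7 + 6\right)\right) - \left(13 - 16\right)\right)^{2} = \left(\left(35 - 1\right) - -3\right)^{2} = \left(34 - -3\right)^{2} = \left(34 + \left(-5 + 8\right)\right)^{2} = \left(34 + 3\right)^{2} = 37^{2} = 1369$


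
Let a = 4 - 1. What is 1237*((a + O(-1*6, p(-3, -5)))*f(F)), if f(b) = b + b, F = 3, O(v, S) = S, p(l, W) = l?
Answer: 0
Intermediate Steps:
f(b) = 2*b
a = 3
1237*((a + O(-1*6, p(-3, -5)))*f(F)) = 1237*((3 - 3)*(2*3)) = 1237*(0*6) = 1237*0 = 0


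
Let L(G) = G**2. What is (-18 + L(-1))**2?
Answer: 289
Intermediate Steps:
(-18 + L(-1))**2 = (-18 + (-1)**2)**2 = (-18 + 1)**2 = (-17)**2 = 289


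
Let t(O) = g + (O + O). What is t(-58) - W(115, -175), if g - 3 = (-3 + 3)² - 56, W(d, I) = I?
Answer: 6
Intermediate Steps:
g = -53 (g = 3 + ((-3 + 3)² - 56) = 3 + (0² - 56) = 3 + (0 - 56) = 3 - 56 = -53)
t(O) = -53 + 2*O (t(O) = -53 + (O + O) = -53 + 2*O)
t(-58) - W(115, -175) = (-53 + 2*(-58)) - 1*(-175) = (-53 - 116) + 175 = -169 + 175 = 6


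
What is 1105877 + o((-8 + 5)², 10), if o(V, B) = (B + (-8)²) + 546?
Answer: 1106497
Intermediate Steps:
o(V, B) = 610 + B (o(V, B) = (B + 64) + 546 = (64 + B) + 546 = 610 + B)
1105877 + o((-8 + 5)², 10) = 1105877 + (610 + 10) = 1105877 + 620 = 1106497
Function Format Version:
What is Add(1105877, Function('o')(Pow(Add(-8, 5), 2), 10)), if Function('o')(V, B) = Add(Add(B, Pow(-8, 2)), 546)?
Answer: 1106497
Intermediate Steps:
Function('o')(V, B) = Add(610, B) (Function('o')(V, B) = Add(Add(B, 64), 546) = Add(Add(64, B), 546) = Add(610, B))
Add(1105877, Function('o')(Pow(Add(-8, 5), 2), 10)) = Add(1105877, Add(610, 10)) = Add(1105877, 620) = 1106497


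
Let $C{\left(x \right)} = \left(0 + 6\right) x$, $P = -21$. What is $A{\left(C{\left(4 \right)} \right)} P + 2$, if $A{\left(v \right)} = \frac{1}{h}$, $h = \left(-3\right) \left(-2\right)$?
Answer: $- \frac{3}{2} \approx -1.5$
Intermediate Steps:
$C{\left(x \right)} = 6 x$
$h = 6$
$A{\left(v \right)} = \frac{1}{6}$
$A{\left(C{\left(4 \right)} \right)} P + 2 = \frac{1}{6} \left(-21\right) + 2 = - \frac{7}{2} + 2 = - \frac{3}{2}$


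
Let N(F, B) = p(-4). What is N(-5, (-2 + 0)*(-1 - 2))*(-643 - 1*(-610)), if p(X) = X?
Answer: 132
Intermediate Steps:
N(F, B) = -4
N(-5, (-2 + 0)*(-1 - 2))*(-643 - 1*(-610)) = -4*(-643 - 1*(-610)) = -4*(-643 + 610) = -4*(-33) = 132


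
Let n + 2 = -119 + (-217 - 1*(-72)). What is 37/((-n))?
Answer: 37/266 ≈ 0.13910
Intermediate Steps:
n = -266 (n = -2 + (-119 + (-217 - 1*(-72))) = -2 + (-119 + (-217 + 72)) = -2 + (-119 - 145) = -2 - 264 = -266)
37/((-n)) = 37/((-1*(-266))) = 37/266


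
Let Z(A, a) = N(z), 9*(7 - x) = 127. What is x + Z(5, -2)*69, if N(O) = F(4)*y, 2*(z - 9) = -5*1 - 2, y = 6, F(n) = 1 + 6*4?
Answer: 93086/9 ≈ 10343.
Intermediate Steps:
x = -64/9 (x = 7 - ⅑*127 = 7 - 127/9 = -64/9 ≈ -7.1111)
F(n) = 25 (F(n) = 1 + 24 = 25)
z = 11/2 (z = 9 + (-5*1 - 2)/2 = 9 + (-5 - 2)/2 = 9 + (½)*(-7) = 9 - 7/2 = 11/2 ≈ 5.5000)
N(O) = 150 (N(O) = 25*6 = 150)
Z(A, a) = 150
x + Z(5, -2)*69 = -64/9 + 150*69 = -64/9 + 10350 = 93086/9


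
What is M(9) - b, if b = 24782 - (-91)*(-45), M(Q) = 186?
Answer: -20501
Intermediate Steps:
b = 20687 (b = 24782 - 1*4095 = 24782 - 4095 = 20687)
M(9) - b = 186 - 1*20687 = 186 - 20687 = -20501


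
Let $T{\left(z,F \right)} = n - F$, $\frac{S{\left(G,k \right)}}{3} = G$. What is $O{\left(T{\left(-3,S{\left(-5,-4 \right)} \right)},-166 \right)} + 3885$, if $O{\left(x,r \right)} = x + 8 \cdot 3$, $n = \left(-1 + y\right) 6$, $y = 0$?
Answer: $3918$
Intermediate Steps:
$S{\left(G,k \right)} = 3 G$
$n = -6$ ($n = \left(-1 + 0\right) 6 = \left(-1\right) 6 = -6$)
$T{\left(z,F \right)} = -6 - F$
$O{\left(x,r \right)} = 24 + x$ ($O{\left(x,r \right)} = x + 24 = 24 + x$)
$O{\left(T{\left(-3,S{\left(-5,-4 \right)} \right)},-166 \right)} + 3885 = \left(24 - \left(6 + 3 \left(-5\right)\right)\right) + 3885 = \left(24 - -9\right) + 3885 = \left(24 + \left(-6 + 15\right)\right) + 3885 = \left(24 + 9\right) + 3885 = 33 + 3885 = 3918$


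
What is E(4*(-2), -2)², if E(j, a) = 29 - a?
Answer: 961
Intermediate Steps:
E(4*(-2), -2)² = (29 - 1*(-2))² = (29 + 2)² = 31² = 961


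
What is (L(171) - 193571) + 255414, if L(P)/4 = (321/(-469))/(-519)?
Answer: 5017755919/81137 ≈ 61843.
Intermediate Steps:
L(P) = 428/81137 (L(P) = 4*((321/(-469))/(-519)) = 4*((321*(-1/469))*(-1/519)) = 4*(-321/469*(-1/519)) = 4*(107/81137) = 428/81137)
(L(171) - 193571) + 255414 = (428/81137 - 193571) + 255414 = -15705769799/81137 + 255414 = 5017755919/81137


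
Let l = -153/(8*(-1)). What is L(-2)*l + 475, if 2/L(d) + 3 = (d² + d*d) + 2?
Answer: 13453/28 ≈ 480.46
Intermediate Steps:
L(d) = 2/(-1 + 2*d²) (L(d) = 2/(-3 + ((d² + d*d) + 2)) = 2/(-3 + ((d² + d²) + 2)) = 2/(-3 + (2*d² + 2)) = 2/(-3 + (2 + 2*d²)) = 2/(-1 + 2*d²))
l = 153/8 (l = -153/(-8) = -153*(-⅛) = 153/8 ≈ 19.125)
L(-2)*l + 475 = (2/(-1 + 2*(-2)²))*(153/8) + 475 = (2/(-1 + 2*4))*(153/8) + 475 = (2/(-1 + 8))*(153/8) + 475 = (2/7)*(153/8) + 475 = 153/28 + 475 = 13453/28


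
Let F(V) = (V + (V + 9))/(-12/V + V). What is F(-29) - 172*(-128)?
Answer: 18252685/829 ≈ 22018.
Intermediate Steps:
F(V) = (9 + 2*V)/(V - 12/V) (F(V) = (V + (9 + V))/(V - 12/V) = (9 + 2*V)/(V - 12/V))
F(-29) - 172*(-128) = -29*(9 + 2*(-29))/(-12 + (-29)²) - 172*(-128) = -29*(9 - 58)/(-12 + 841) - 1*(-22016) = -29*(-49)/829 + 22016 = -29*1/829*(-49) + 22016 = 1421/829 + 22016 = 18252685/829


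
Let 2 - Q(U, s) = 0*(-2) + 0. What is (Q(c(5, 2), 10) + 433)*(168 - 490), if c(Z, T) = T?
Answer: -140070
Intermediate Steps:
Q(U, s) = 2 (Q(U, s) = 2 - (0*(-2) + 0) = 2 - (0 + 0) = 2 - 1*0 = 2 + 0 = 2)
(Q(c(5, 2), 10) + 433)*(168 - 490) = (2 + 433)*(168 - 490) = 435*(-322) = -140070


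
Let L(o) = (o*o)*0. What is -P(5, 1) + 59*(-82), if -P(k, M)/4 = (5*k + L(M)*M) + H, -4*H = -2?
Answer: -4736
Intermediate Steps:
H = ½ (H = -¼*(-2) = ½ ≈ 0.50000)
L(o) = 0 (L(o) = o²*0 = 0)
P(k, M) = -2 - 20*k (P(k, M) = -4*((5*k + 0*M) + ½) = -4*((5*k + 0) + ½) = -4*(5*k + ½) = -4*(½ + 5*k) = -2 - 20*k)
-P(5, 1) + 59*(-82) = -(-2 - 20*5) + 59*(-82) = -(-2 - 100) - 4838 = -1*(-102) - 4838 = 102 - 4838 = -4736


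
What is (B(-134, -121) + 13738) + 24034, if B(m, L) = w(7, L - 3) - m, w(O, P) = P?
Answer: 37782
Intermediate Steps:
B(m, L) = -3 + L - m (B(m, L) = (L - 3) - m = (-3 + L) - m = -3 + L - m)
(B(-134, -121) + 13738) + 24034 = ((-3 - 121 - 1*(-134)) + 13738) + 24034 = ((-3 - 121 + 134) + 13738) + 24034 = (10 + 13738) + 24034 = 13748 + 24034 = 37782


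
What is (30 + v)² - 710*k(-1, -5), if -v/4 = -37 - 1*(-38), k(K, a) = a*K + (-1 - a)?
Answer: -5714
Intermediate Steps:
k(K, a) = -1 - a + K*a (k(K, a) = K*a + (-1 - a) = -1 - a + K*a)
v = -4 (v = -4*(-37 - 1*(-38)) = -4*(-37 + 38) = -4*1 = -4)
(30 + v)² - 710*k(-1, -5) = (30 - 4)² - 710*(-1 - 1*(-5) - 1*(-5)) = 26² - 710*(-1 + 5 + 5) = 676 - 710*9 = 676 - 6390 = -5714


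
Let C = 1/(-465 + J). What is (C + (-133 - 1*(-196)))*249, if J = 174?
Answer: 1521556/97 ≈ 15686.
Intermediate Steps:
C = -1/291 (C = 1/(-465 + 174) = 1/(-291) = -1/291 ≈ -0.0034364)
(C + (-133 - 1*(-196)))*249 = (-1/291 + (-133 - 1*(-196)))*249 = (-1/291 + (-133 + 196))*249 = (-1/291 + 63)*249 = (18332/291)*249 = 1521556/97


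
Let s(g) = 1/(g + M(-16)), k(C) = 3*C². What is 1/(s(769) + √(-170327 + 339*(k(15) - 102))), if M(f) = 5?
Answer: -774/14329897919 + 2396304*√1495/14329897919 ≈ 0.0064657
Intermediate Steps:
s(g) = 1/(5 + g) (s(g) = 1/(g + 5) = 1/(5 + g))
1/(s(769) + √(-170327 + 339*(k(15) - 102))) = 1/(1/(5 + 769) + √(-170327 + 339*(3*15² - 102))) = 1/(1/774 + √(-170327 + 339*(3*225 - 102))) = 1/(1/774 + √(-170327 + 339*(675 - 102))) = 1/(1/774 + √(-170327 + 339*573)) = 1/(1/774 + √(-170327 + 194247)) = 1/(1/774 + √23920) = 1/(1/774 + 4*√1495)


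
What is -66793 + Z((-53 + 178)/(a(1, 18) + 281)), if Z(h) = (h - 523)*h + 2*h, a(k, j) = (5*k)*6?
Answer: -6480524003/96721 ≈ -67002.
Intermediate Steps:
a(k, j) = 30*k
Z(h) = 2*h + h*(-523 + h) (Z(h) = (-523 + h)*h + 2*h = h*(-523 + h) + 2*h = 2*h + h*(-523 + h))
-66793 + Z((-53 + 178)/(a(1, 18) + 281)) = -66793 + ((-53 + 178)/(30*1 + 281))*(-521 + (-53 + 178)/(30*1 + 281)) = -66793 + (125/(30 + 281))*(-521 + 125/(30 + 281)) = -66793 + (125/311)*(-521 + 125/311) = -66793 + (125*(1/311))*(-521 + 125*(1/311)) = -66793 + 125*(-521 + 125/311)/311 = -66793 + (125/311)*(-161906/311) = -66793 - 20238250/96721 = -6480524003/96721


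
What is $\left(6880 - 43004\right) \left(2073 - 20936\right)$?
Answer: $681407012$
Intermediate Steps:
$\left(6880 - 43004\right) \left(2073 - 20936\right) = \left(-36124\right) \left(-18863\right) = 681407012$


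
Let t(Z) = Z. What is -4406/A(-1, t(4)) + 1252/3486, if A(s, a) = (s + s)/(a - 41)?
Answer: -142073047/1743 ≈ -81511.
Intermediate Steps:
A(s, a) = 2*s/(-41 + a) (A(s, a) = (2*s)/(-41 + a) = 2*s/(-41 + a))
-4406/A(-1, t(4)) + 1252/3486 = -4406/(2*(-1)/(-41 + 4)) + 1252/3486 = -4406/(2*(-1)/(-37)) + 1252*(1/3486) = -4406/(2*(-1)*(-1/37)) + 626/1743 = -4406/2/37 + 626/1743 = -4406*37/2 + 626/1743 = -81511 + 626/1743 = -142073047/1743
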